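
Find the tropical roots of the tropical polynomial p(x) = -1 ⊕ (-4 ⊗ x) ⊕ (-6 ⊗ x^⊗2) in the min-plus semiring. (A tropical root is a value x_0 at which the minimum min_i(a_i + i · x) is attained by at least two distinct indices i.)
Roots: {2, 3}

Each tropical root is a break point of the lower envelope of the lines y = a_i + i · x (there are 3 lines, with slopes 0, 1, ..., 2). Only the lines that attain the minimum somewhere contribute to roots; other lines are dominated. Here the surviving (envelope) indices are i = 2, i = 1, i = 0.
Intersections between consecutive envelope lines give the roots: for adjacent envelope indices i < j the intersection is x = (a_i − a_j) / (j − i). Reading off the sorted break points: {2, 3}.
Verification: at each break x_0, at least two indices attain the minimum of min_i(a_i + i · x_0).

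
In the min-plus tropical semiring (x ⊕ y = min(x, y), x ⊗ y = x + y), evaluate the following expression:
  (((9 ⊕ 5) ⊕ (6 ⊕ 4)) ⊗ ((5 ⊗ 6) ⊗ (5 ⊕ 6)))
(((9 ⊕ 5) ⊕ (6 ⊕ 4)) ⊗ ((5 ⊗ 6) ⊗ (5 ⊕ 6))) = 20

Expand innermost to outermost. Recall ⊕ takes the minimum of its arguments and ⊗ takes their sum. Working out the expression (((9 ⊕ 5) ⊕ (6 ⊕ 4)) ⊗ ((5 ⊗ 6) ⊗ (5 ⊕ 6))) gives 20.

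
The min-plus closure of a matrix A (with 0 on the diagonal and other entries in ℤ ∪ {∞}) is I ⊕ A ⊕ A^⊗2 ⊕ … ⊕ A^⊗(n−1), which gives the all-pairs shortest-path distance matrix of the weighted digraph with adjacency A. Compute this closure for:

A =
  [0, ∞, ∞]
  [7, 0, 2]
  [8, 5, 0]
Closure =
  [0, ∞, ∞]
  [7, 0, 2]
  [8, 5, 0]

This is the Floyd-Warshall all-pairs shortest-path computation. For each intermediate vertex k = 0, 1, …, 2, update dist[i][j] ← min(dist[i][j], dist[i][k] + dist[k][j]). The final matrix gives, for each (i, j), the minimum total weight of any directed path from i to j (possibly empty when i = j).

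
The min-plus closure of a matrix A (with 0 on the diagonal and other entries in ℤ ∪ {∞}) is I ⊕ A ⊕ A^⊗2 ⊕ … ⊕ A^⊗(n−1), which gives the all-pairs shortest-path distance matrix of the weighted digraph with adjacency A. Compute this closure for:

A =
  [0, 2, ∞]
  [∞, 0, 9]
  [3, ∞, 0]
Closure =
  [0, 2, 11]
  [12, 0, 9]
  [3, 5, 0]

This is the Floyd-Warshall all-pairs shortest-path computation. For each intermediate vertex k = 0, 1, …, 2, update dist[i][j] ← min(dist[i][j], dist[i][k] + dist[k][j]). The final matrix gives, for each (i, j), the minimum total weight of any directed path from i to j (possibly empty when i = j).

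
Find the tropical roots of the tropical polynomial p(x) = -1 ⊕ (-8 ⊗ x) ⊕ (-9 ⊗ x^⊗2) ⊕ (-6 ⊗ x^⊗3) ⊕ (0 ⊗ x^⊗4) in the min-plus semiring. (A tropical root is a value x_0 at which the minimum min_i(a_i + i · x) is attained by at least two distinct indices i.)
Roots: {-6, -3, 1, 7}

Each tropical root is a break point of the lower envelope of the lines y = a_i + i · x (there are 5 lines, with slopes 0, 1, ..., 4). Only the lines that attain the minimum somewhere contribute to roots; other lines are dominated. Here the surviving (envelope) indices are i = 4, i = 3, i = 2, i = 1, i = 0.
Intersections between consecutive envelope lines give the roots: for adjacent envelope indices i < j the intersection is x = (a_i − a_j) / (j − i). Reading off the sorted break points: {-6, -3, 1, 7}.
Verification: at each break x_0, at least two indices attain the minimum of min_i(a_i + i · x_0).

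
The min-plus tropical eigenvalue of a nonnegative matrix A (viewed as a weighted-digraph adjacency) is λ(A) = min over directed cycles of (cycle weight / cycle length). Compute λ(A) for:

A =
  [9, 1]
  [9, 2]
λ(A) = 2

Enumerate directed cycles and compute their means (weight / length). Sample:
  cycle 0 → 0: weight = 9, length = 1, mean = 9/1 ≈ 9.000
  cycle 1 → 1: weight = 2, length = 1, mean = 2/1 ≈ 2.000
  cycle 0 → 1 → 0: weight = 10, length = 2, mean = 10/2 ≈ 5.000
  cycle 1 → 0 → 1: weight = 10, length = 2, mean = 10/2 ≈ 5.000
Minimum mean = 2.000, attained e.g. along the cycle 1 → 1 with weight 2 and length 1. So λ(A) = 2/1 = 2.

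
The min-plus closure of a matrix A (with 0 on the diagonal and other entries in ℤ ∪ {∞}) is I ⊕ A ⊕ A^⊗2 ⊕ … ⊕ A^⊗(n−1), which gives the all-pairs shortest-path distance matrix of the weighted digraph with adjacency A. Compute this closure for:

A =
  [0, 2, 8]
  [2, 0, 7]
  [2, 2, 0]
Closure =
  [0, 2, 8]
  [2, 0, 7]
  [2, 2, 0]

This is the Floyd-Warshall all-pairs shortest-path computation. For each intermediate vertex k = 0, 1, …, 2, update dist[i][j] ← min(dist[i][j], dist[i][k] + dist[k][j]). The final matrix gives, for each (i, j), the minimum total weight of any directed path from i to j (possibly empty when i = j).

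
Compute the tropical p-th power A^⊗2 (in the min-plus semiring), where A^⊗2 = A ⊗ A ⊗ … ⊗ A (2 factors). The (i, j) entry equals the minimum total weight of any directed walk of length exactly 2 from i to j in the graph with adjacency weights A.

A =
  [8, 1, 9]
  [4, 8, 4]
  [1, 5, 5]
A^⊗2 =
  [5, 9, 5]
  [5, 5, 9]
  [6, 2, 9]

Each entry (A^⊗2)_ij equals the minimum over all length-2 walks i = v_0 → v_1 → … → v_2 = j of Σ_t A[v_t][v_{t+1}]. For example, for (i, j) = (0, 2) we minimise over 3 possible intermediate vertex sequences; the minimum is 5, attained along the walk 0 → 1 → 2.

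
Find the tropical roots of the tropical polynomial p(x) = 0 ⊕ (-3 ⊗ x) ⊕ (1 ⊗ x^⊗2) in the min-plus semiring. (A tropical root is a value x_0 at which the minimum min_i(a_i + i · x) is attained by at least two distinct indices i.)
Roots: {-4, 3}

Each tropical root is a break point of the lower envelope of the lines y = a_i + i · x (there are 3 lines, with slopes 0, 1, ..., 2). Only the lines that attain the minimum somewhere contribute to roots; other lines are dominated. Here the surviving (envelope) indices are i = 2, i = 1, i = 0.
Intersections between consecutive envelope lines give the roots: for adjacent envelope indices i < j the intersection is x = (a_i − a_j) / (j − i). Reading off the sorted break points: {-4, 3}.
Verification: at each break x_0, at least two indices attain the minimum of min_i(a_i + i · x_0).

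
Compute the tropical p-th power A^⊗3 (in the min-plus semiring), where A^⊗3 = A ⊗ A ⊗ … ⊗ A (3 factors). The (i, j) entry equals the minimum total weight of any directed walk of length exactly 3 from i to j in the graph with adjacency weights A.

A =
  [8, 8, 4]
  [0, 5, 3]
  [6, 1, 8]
A^⊗3 =
  [5, 10, 8]
  [4, 5, 7]
  [6, 5, 5]

Each entry (A^⊗3)_ij equals the minimum over all length-3 walks i = v_0 → v_1 → … → v_3 = j of Σ_t A[v_t][v_{t+1}]. For example, for (i, j) = (0, 2) we minimise over 9 possible intermediate vertex sequences; the minimum is 8, attained along the walk 0 → 2 → 1 → 2.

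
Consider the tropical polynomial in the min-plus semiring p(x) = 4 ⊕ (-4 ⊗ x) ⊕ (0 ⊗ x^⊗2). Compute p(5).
p(5) = 1

A tropical monomial a ⊗ x^⊗i evaluates to a + i · x. Evaluating each term at x = 5:
  Term 0 contributes 4 + 0 · 5 = 4
  Term 1 contributes -4 + 1 · 5 = 1
  Term 2 contributes 0 + 2 · 5 = 10
p(5) = ⊕ of these = min[4, 1, 10] = 1.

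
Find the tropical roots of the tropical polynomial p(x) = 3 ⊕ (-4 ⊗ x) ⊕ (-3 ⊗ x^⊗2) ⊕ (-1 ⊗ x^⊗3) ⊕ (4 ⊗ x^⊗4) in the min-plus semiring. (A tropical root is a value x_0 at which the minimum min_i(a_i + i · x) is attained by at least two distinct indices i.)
Roots: {-5, -2, -1, 7}

Each tropical root is a break point of the lower envelope of the lines y = a_i + i · x (there are 5 lines, with slopes 0, 1, ..., 4). Only the lines that attain the minimum somewhere contribute to roots; other lines are dominated. Here the surviving (envelope) indices are i = 4, i = 3, i = 2, i = 1, i = 0.
Intersections between consecutive envelope lines give the roots: for adjacent envelope indices i < j the intersection is x = (a_i − a_j) / (j − i). Reading off the sorted break points: {-5, -2, -1, 7}.
Verification: at each break x_0, at least two indices attain the minimum of min_i(a_i + i · x_0).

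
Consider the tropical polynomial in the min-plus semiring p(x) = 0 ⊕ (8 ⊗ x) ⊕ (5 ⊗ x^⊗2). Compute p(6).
p(6) = 0

A tropical monomial a ⊗ x^⊗i evaluates to a + i · x. Evaluating each term at x = 6:
  Term 0 contributes 0 + 0 · 6 = 0
  Term 1 contributes 8 + 1 · 6 = 14
  Term 2 contributes 5 + 2 · 6 = 17
p(6) = ⊕ of these = min[0, 14, 17] = 0.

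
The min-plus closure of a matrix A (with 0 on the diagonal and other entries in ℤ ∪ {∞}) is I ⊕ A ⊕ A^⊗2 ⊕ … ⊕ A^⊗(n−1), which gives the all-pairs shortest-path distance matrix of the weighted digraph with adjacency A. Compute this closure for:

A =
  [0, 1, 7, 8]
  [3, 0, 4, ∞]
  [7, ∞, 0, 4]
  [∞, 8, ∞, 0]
Closure =
  [0, 1, 5, 8]
  [3, 0, 4, 8]
  [7, 8, 0, 4]
  [11, 8, 12, 0]

This is the Floyd-Warshall all-pairs shortest-path computation. For each intermediate vertex k = 0, 1, …, 3, update dist[i][j] ← min(dist[i][j], dist[i][k] + dist[k][j]). The final matrix gives, for each (i, j), the minimum total weight of any directed path from i to j (possibly empty when i = j).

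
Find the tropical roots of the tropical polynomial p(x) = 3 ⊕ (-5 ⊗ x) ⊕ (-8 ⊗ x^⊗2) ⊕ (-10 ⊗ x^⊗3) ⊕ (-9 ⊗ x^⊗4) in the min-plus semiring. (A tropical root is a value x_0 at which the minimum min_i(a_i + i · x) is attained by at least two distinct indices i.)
Roots: {-1, 2, 3, 8}

Each tropical root is a break point of the lower envelope of the lines y = a_i + i · x (there are 5 lines, with slopes 0, 1, ..., 4). Only the lines that attain the minimum somewhere contribute to roots; other lines are dominated. Here the surviving (envelope) indices are i = 4, i = 3, i = 2, i = 1, i = 0.
Intersections between consecutive envelope lines give the roots: for adjacent envelope indices i < j the intersection is x = (a_i − a_j) / (j − i). Reading off the sorted break points: {-1, 2, 3, 8}.
Verification: at each break x_0, at least two indices attain the minimum of min_i(a_i + i · x_0).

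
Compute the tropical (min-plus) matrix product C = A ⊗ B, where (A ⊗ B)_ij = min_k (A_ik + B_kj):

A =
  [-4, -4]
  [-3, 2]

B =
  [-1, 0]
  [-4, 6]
A ⊗ B =
  [-8, -4]
  [-4, -3]

Apply the min-plus product entry-by-entry:
  C[0][0] = min over k of (A[0][0] + B[0][0] = -4 + -1 = -5, A[0][1] + B[1][0] = -4 + -4 = -8) = -8 (attained at k = 1)
  C[0][1] = min over k of (A[0][0] + B[0][1] = -4 + 0 = -4, A[0][1] + B[1][1] = -4 + 6 = 2) = -4 (attained at k = 0)
  C[1][0] = min over k of (A[1][0] + B[0][0] = -3 + -1 = -4, A[1][1] + B[1][0] = 2 + -4 = -2) = -4 (attained at k = 0)
  C[1][1] = min over k of (A[1][0] + B[0][1] = -3 + 0 = -3, A[1][1] + B[1][1] = 2 + 6 = 8) = -3 (attained at k = 0)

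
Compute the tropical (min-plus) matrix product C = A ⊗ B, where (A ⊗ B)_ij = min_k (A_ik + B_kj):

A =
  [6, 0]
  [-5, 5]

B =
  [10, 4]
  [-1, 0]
A ⊗ B =
  [-1, 0]
  [4, -1]

Apply the min-plus product entry-by-entry:
  C[0][0] = min over k of (A[0][0] + B[0][0] = 6 + 10 = 16, A[0][1] + B[1][0] = 0 + -1 = -1) = -1 (attained at k = 1)
  C[0][1] = min over k of (A[0][0] + B[0][1] = 6 + 4 = 10, A[0][1] + B[1][1] = 0 + 0 = 0) = 0 (attained at k = 1)
  C[1][0] = min over k of (A[1][0] + B[0][0] = -5 + 10 = 5, A[1][1] + B[1][0] = 5 + -1 = 4) = 4 (attained at k = 1)
  C[1][1] = min over k of (A[1][0] + B[0][1] = -5 + 4 = -1, A[1][1] + B[1][1] = 5 + 0 = 5) = -1 (attained at k = 0)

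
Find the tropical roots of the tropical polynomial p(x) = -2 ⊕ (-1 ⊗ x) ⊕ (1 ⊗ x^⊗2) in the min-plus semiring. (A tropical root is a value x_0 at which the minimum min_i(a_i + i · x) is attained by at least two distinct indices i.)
Roots: {-2, -1}

Each tropical root is a break point of the lower envelope of the lines y = a_i + i · x (there are 3 lines, with slopes 0, 1, ..., 2). Only the lines that attain the minimum somewhere contribute to roots; other lines are dominated. Here the surviving (envelope) indices are i = 2, i = 1, i = 0.
Intersections between consecutive envelope lines give the roots: for adjacent envelope indices i < j the intersection is x = (a_i − a_j) / (j − i). Reading off the sorted break points: {-2, -1}.
Verification: at each break x_0, at least two indices attain the minimum of min_i(a_i + i · x_0).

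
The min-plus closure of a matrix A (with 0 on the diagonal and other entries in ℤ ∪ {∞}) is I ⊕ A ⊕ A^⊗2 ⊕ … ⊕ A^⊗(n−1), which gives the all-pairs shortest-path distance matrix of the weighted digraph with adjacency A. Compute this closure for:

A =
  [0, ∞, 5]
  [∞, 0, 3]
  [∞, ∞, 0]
Closure =
  [0, ∞, 5]
  [∞, 0, 3]
  [∞, ∞, 0]

This is the Floyd-Warshall all-pairs shortest-path computation. For each intermediate vertex k = 0, 1, …, 2, update dist[i][j] ← min(dist[i][j], dist[i][k] + dist[k][j]). The final matrix gives, for each (i, j), the minimum total weight of any directed path from i to j (possibly empty when i = j).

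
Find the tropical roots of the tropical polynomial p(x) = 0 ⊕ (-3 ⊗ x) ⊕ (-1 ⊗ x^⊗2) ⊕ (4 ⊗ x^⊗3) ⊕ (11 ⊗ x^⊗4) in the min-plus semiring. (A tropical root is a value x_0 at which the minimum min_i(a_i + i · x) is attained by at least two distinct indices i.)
Roots: {-7, -5, -2, 3}

Each tropical root is a break point of the lower envelope of the lines y = a_i + i · x (there are 5 lines, with slopes 0, 1, ..., 4). Only the lines that attain the minimum somewhere contribute to roots; other lines are dominated. Here the surviving (envelope) indices are i = 4, i = 3, i = 2, i = 1, i = 0.
Intersections between consecutive envelope lines give the roots: for adjacent envelope indices i < j the intersection is x = (a_i − a_j) / (j − i). Reading off the sorted break points: {-7, -5, -2, 3}.
Verification: at each break x_0, at least two indices attain the minimum of min_i(a_i + i · x_0).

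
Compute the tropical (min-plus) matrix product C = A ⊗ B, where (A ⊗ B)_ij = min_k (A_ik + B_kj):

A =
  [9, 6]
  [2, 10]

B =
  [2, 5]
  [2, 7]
A ⊗ B =
  [8, 13]
  [4, 7]

Apply the min-plus product entry-by-entry:
  C[0][0] = min over k of (A[0][0] + B[0][0] = 9 + 2 = 11, A[0][1] + B[1][0] = 6 + 2 = 8) = 8 (attained at k = 1)
  C[0][1] = min over k of (A[0][0] + B[0][1] = 9 + 5 = 14, A[0][1] + B[1][1] = 6 + 7 = 13) = 13 (attained at k = 1)
  C[1][0] = min over k of (A[1][0] + B[0][0] = 2 + 2 = 4, A[1][1] + B[1][0] = 10 + 2 = 12) = 4 (attained at k = 0)
  C[1][1] = min over k of (A[1][0] + B[0][1] = 2 + 5 = 7, A[1][1] + B[1][1] = 10 + 7 = 17) = 7 (attained at k = 0)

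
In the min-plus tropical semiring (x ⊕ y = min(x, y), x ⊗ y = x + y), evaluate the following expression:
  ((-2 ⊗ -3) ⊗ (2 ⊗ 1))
((-2 ⊗ -3) ⊗ (2 ⊗ 1)) = -2

Expand innermost to outermost. Recall ⊕ takes the minimum of its arguments and ⊗ takes their sum. Working out the expression ((-2 ⊗ -3) ⊗ (2 ⊗ 1)) gives -2.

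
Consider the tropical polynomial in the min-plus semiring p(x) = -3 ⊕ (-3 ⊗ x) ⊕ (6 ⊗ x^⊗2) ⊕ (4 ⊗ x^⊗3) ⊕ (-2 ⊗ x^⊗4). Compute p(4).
p(4) = -3

A tropical monomial a ⊗ x^⊗i evaluates to a + i · x. Evaluating each term at x = 4:
  Term 0 contributes -3 + 0 · 4 = -3
  Term 1 contributes -3 + 1 · 4 = 1
  Term 2 contributes 6 + 2 · 4 = 14
  Term 3 contributes 4 + 3 · 4 = 16
  Term 4 contributes -2 + 4 · 4 = 14
p(4) = ⊕ of these = min[-3, 1, 14, 16, 14] = -3.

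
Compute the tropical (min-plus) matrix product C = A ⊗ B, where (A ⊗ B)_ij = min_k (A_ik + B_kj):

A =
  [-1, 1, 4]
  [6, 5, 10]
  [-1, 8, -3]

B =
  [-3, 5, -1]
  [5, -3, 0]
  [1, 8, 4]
A ⊗ B =
  [-4, -2, -2]
  [3, 2, 5]
  [-4, 4, -2]

Apply the min-plus product entry-by-entry:
  C[0][0] = min over k of (A[0][0] + B[0][0] = -1 + -3 = -4, A[0][1] + B[1][0] = 1 + 5 = 6, A[0][2] + B[2][0] = 4 + 1 = 5) = -4 (attained at k = 0)
  C[0][1] = min over k of (A[0][0] + B[0][1] = -1 + 5 = 4, A[0][1] + B[1][1] = 1 + -3 = -2, A[0][2] + B[2][1] = 4 + 8 = 12) = -2 (attained at k = 1)
  C[0][2] = min over k of (A[0][0] + B[0][2] = -1 + -1 = -2, A[0][1] + B[1][2] = 1 + 0 = 1, A[0][2] + B[2][2] = 4 + 4 = 8) = -2 (attained at k = 0)
  C[1][0] = min over k of (A[1][0] + B[0][0] = 6 + -3 = 3, A[1][1] + B[1][0] = 5 + 5 = 10, A[1][2] + B[2][0] = 10 + 1 = 11) = 3 (attained at k = 0)
  C[1][1] = min over k of (A[1][0] + B[0][1] = 6 + 5 = 11, A[1][1] + B[1][1] = 5 + -3 = 2, A[1][2] + B[2][1] = 10 + 8 = 18) = 2 (attained at k = 1)
  C[1][2] = min over k of (A[1][0] + B[0][2] = 6 + -1 = 5, A[1][1] + B[1][2] = 5 + 0 = 5, A[1][2] + B[2][2] = 10 + 4 = 14) = 5 (attained at k = 0)
  C[2][0] = min over k of (A[2][0] + B[0][0] = -1 + -3 = -4, A[2][1] + B[1][0] = 8 + 5 = 13, A[2][2] + B[2][0] = -3 + 1 = -2) = -4 (attained at k = 0)
  C[2][1] = min over k of (A[2][0] + B[0][1] = -1 + 5 = 4, A[2][1] + B[1][1] = 8 + -3 = 5, A[2][2] + B[2][1] = -3 + 8 = 5) = 4 (attained at k = 0)
  C[2][2] = min over k of (A[2][0] + B[0][2] = -1 + -1 = -2, A[2][1] + B[1][2] = 8 + 0 = 8, A[2][2] + B[2][2] = -3 + 4 = 1) = -2 (attained at k = 0)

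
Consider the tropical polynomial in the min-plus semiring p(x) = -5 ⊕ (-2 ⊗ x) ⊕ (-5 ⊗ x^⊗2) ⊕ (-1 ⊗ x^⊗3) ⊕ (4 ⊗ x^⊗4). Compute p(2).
p(2) = -5

A tropical monomial a ⊗ x^⊗i evaluates to a + i · x. Evaluating each term at x = 2:
  Term 0 contributes -5 + 0 · 2 = -5
  Term 1 contributes -2 + 1 · 2 = 0
  Term 2 contributes -5 + 2 · 2 = -1
  Term 3 contributes -1 + 3 · 2 = 5
  Term 4 contributes 4 + 4 · 2 = 12
p(2) = ⊕ of these = min[-5, 0, -1, 5, 12] = -5.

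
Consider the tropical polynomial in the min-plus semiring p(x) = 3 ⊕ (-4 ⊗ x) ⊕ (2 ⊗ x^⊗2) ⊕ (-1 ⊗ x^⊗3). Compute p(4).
p(4) = 0

A tropical monomial a ⊗ x^⊗i evaluates to a + i · x. Evaluating each term at x = 4:
  Term 0 contributes 3 + 0 · 4 = 3
  Term 1 contributes -4 + 1 · 4 = 0
  Term 2 contributes 2 + 2 · 4 = 10
  Term 3 contributes -1 + 3 · 4 = 11
p(4) = ⊕ of these = min[3, 0, 10, 11] = 0.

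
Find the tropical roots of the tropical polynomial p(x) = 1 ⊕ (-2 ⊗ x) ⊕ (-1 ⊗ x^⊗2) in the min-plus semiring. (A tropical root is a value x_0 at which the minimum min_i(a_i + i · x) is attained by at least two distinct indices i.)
Roots: {-1, 3}

Each tropical root is a break point of the lower envelope of the lines y = a_i + i · x (there are 3 lines, with slopes 0, 1, ..., 2). Only the lines that attain the minimum somewhere contribute to roots; other lines are dominated. Here the surviving (envelope) indices are i = 2, i = 1, i = 0.
Intersections between consecutive envelope lines give the roots: for adjacent envelope indices i < j the intersection is x = (a_i − a_j) / (j − i). Reading off the sorted break points: {-1, 3}.
Verification: at each break x_0, at least two indices attain the minimum of min_i(a_i + i · x_0).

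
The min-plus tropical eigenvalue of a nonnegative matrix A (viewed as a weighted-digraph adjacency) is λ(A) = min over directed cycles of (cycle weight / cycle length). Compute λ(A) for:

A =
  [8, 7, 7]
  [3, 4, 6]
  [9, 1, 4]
λ(A) = 7/2

Enumerate directed cycles and compute their means (weight / length). Sample:
  cycle 0 → 0: weight = 8, length = 1, mean = 8/1 ≈ 8.000
  cycle 1 → 1: weight = 4, length = 1, mean = 4/1 ≈ 4.000
  cycle 2 → 2: weight = 4, length = 1, mean = 4/1 ≈ 4.000
  cycle 0 → 1 → 0: weight = 10, length = 2, mean = 10/2 ≈ 5.000
  cycle 0 → 2 → 0: weight = 16, length = 2, mean = 16/2 ≈ 8.000
  cycle 1 → 0 → 1: weight = 10, length = 2, mean = 10/2 ≈ 5.000
Minimum mean = 3.500, attained e.g. along the cycle 1 → 2 → 1 with weight 7 and length 2. So λ(A) = 7/2 = 7/2.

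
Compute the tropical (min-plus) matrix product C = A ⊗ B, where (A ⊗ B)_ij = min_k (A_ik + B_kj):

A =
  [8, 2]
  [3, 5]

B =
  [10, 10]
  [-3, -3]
A ⊗ B =
  [-1, -1]
  [2, 2]

Apply the min-plus product entry-by-entry:
  C[0][0] = min over k of (A[0][0] + B[0][0] = 8 + 10 = 18, A[0][1] + B[1][0] = 2 + -3 = -1) = -1 (attained at k = 1)
  C[0][1] = min over k of (A[0][0] + B[0][1] = 8 + 10 = 18, A[0][1] + B[1][1] = 2 + -3 = -1) = -1 (attained at k = 1)
  C[1][0] = min over k of (A[1][0] + B[0][0] = 3 + 10 = 13, A[1][1] + B[1][0] = 5 + -3 = 2) = 2 (attained at k = 1)
  C[1][1] = min over k of (A[1][0] + B[0][1] = 3 + 10 = 13, A[1][1] + B[1][1] = 5 + -3 = 2) = 2 (attained at k = 1)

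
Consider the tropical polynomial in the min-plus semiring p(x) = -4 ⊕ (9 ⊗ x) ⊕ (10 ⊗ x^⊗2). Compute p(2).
p(2) = -4

A tropical monomial a ⊗ x^⊗i evaluates to a + i · x. Evaluating each term at x = 2:
  Term 0 contributes -4 + 0 · 2 = -4
  Term 1 contributes 9 + 1 · 2 = 11
  Term 2 contributes 10 + 2 · 2 = 14
p(2) = ⊕ of these = min[-4, 11, 14] = -4.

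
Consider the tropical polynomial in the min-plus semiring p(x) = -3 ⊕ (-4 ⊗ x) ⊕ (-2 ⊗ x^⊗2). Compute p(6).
p(6) = -3

A tropical monomial a ⊗ x^⊗i evaluates to a + i · x. Evaluating each term at x = 6:
  Term 0 contributes -3 + 0 · 6 = -3
  Term 1 contributes -4 + 1 · 6 = 2
  Term 2 contributes -2 + 2 · 6 = 10
p(6) = ⊕ of these = min[-3, 2, 10] = -3.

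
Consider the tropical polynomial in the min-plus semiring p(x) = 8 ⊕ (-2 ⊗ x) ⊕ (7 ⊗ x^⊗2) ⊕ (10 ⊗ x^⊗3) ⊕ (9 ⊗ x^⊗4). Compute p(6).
p(6) = 4

A tropical monomial a ⊗ x^⊗i evaluates to a + i · x. Evaluating each term at x = 6:
  Term 0 contributes 8 + 0 · 6 = 8
  Term 1 contributes -2 + 1 · 6 = 4
  Term 2 contributes 7 + 2 · 6 = 19
  Term 3 contributes 10 + 3 · 6 = 28
  Term 4 contributes 9 + 4 · 6 = 33
p(6) = ⊕ of these = min[8, 4, 19, 28, 33] = 4.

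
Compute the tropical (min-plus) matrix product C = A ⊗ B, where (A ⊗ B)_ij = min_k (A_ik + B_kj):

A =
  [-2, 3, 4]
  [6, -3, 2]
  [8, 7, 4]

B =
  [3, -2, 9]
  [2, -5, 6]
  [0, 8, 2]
A ⊗ B =
  [1, -4, 6]
  [-1, -8, 3]
  [4, 2, 6]

Apply the min-plus product entry-by-entry:
  C[0][0] = min over k of (A[0][0] + B[0][0] = -2 + 3 = 1, A[0][1] + B[1][0] = 3 + 2 = 5, A[0][2] + B[2][0] = 4 + 0 = 4) = 1 (attained at k = 0)
  C[0][1] = min over k of (A[0][0] + B[0][1] = -2 + -2 = -4, A[0][1] + B[1][1] = 3 + -5 = -2, A[0][2] + B[2][1] = 4 + 8 = 12) = -4 (attained at k = 0)
  C[0][2] = min over k of (A[0][0] + B[0][2] = -2 + 9 = 7, A[0][1] + B[1][2] = 3 + 6 = 9, A[0][2] + B[2][2] = 4 + 2 = 6) = 6 (attained at k = 2)
  C[1][0] = min over k of (A[1][0] + B[0][0] = 6 + 3 = 9, A[1][1] + B[1][0] = -3 + 2 = -1, A[1][2] + B[2][0] = 2 + 0 = 2) = -1 (attained at k = 1)
  C[1][1] = min over k of (A[1][0] + B[0][1] = 6 + -2 = 4, A[1][1] + B[1][1] = -3 + -5 = -8, A[1][2] + B[2][1] = 2 + 8 = 10) = -8 (attained at k = 1)
  C[1][2] = min over k of (A[1][0] + B[0][2] = 6 + 9 = 15, A[1][1] + B[1][2] = -3 + 6 = 3, A[1][2] + B[2][2] = 2 + 2 = 4) = 3 (attained at k = 1)
  C[2][0] = min over k of (A[2][0] + B[0][0] = 8 + 3 = 11, A[2][1] + B[1][0] = 7 + 2 = 9, A[2][2] + B[2][0] = 4 + 0 = 4) = 4 (attained at k = 2)
  C[2][1] = min over k of (A[2][0] + B[0][1] = 8 + -2 = 6, A[2][1] + B[1][1] = 7 + -5 = 2, A[2][2] + B[2][1] = 4 + 8 = 12) = 2 (attained at k = 1)
  C[2][2] = min over k of (A[2][0] + B[0][2] = 8 + 9 = 17, A[2][1] + B[1][2] = 7 + 6 = 13, A[2][2] + B[2][2] = 4 + 2 = 6) = 6 (attained at k = 2)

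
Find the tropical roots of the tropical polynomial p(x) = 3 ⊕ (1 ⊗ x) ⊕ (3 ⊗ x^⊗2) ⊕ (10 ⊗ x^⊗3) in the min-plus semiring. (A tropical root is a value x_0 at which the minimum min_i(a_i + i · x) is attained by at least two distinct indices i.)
Roots: {-7, -2, 2}

Each tropical root is a break point of the lower envelope of the lines y = a_i + i · x (there are 4 lines, with slopes 0, 1, ..., 3). Only the lines that attain the minimum somewhere contribute to roots; other lines are dominated. Here the surviving (envelope) indices are i = 3, i = 2, i = 1, i = 0.
Intersections between consecutive envelope lines give the roots: for adjacent envelope indices i < j the intersection is x = (a_i − a_j) / (j − i). Reading off the sorted break points: {-7, -2, 2}.
Verification: at each break x_0, at least two indices attain the minimum of min_i(a_i + i · x_0).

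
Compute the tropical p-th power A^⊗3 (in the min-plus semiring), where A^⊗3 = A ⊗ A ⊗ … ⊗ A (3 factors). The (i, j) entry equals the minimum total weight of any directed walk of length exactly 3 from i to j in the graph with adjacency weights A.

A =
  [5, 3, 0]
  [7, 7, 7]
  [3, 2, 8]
A^⊗3 =
  [8, 6, 3]
  [10, 9, 10]
  [6, 5, 8]

Each entry (A^⊗3)_ij equals the minimum over all length-3 walks i = v_0 → v_1 → … → v_3 = j of Σ_t A[v_t][v_{t+1}]. For example, for (i, j) = (0, 2) we minimise over 9 possible intermediate vertex sequences; the minimum is 3, attained along the walk 0 → 2 → 0 → 2.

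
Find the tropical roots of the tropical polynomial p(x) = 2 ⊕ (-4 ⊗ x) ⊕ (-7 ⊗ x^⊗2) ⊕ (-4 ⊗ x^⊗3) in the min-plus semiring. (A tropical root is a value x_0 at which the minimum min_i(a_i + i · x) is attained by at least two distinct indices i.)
Roots: {-3, 3, 6}

Each tropical root is a break point of the lower envelope of the lines y = a_i + i · x (there are 4 lines, with slopes 0, 1, ..., 3). Only the lines that attain the minimum somewhere contribute to roots; other lines are dominated. Here the surviving (envelope) indices are i = 3, i = 2, i = 1, i = 0.
Intersections between consecutive envelope lines give the roots: for adjacent envelope indices i < j the intersection is x = (a_i − a_j) / (j − i). Reading off the sorted break points: {-3, 3, 6}.
Verification: at each break x_0, at least two indices attain the minimum of min_i(a_i + i · x_0).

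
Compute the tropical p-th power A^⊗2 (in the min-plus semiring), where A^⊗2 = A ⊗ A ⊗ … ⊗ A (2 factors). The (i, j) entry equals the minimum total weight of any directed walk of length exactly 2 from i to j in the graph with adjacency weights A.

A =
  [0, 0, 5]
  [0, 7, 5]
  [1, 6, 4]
A^⊗2 =
  [0, 0, 5]
  [0, 0, 5]
  [1, 1, 6]

Each entry (A^⊗2)_ij equals the minimum over all length-2 walks i = v_0 → v_1 → … → v_2 = j of Σ_t A[v_t][v_{t+1}]. For example, for (i, j) = (0, 2) we minimise over 3 possible intermediate vertex sequences; the minimum is 5, attained along the walk 0 → 0 → 2.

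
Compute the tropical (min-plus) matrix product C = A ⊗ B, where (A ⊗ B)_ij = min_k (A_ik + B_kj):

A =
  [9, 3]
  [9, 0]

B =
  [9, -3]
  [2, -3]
A ⊗ B =
  [5, 0]
  [2, -3]

Apply the min-plus product entry-by-entry:
  C[0][0] = min over k of (A[0][0] + B[0][0] = 9 + 9 = 18, A[0][1] + B[1][0] = 3 + 2 = 5) = 5 (attained at k = 1)
  C[0][1] = min over k of (A[0][0] + B[0][1] = 9 + -3 = 6, A[0][1] + B[1][1] = 3 + -3 = 0) = 0 (attained at k = 1)
  C[1][0] = min over k of (A[1][0] + B[0][0] = 9 + 9 = 18, A[1][1] + B[1][0] = 0 + 2 = 2) = 2 (attained at k = 1)
  C[1][1] = min over k of (A[1][0] + B[0][1] = 9 + -3 = 6, A[1][1] + B[1][1] = 0 + -3 = -3) = -3 (attained at k = 1)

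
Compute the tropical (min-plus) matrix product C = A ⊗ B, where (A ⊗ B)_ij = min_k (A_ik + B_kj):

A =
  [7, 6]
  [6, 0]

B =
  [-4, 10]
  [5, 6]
A ⊗ B =
  [3, 12]
  [2, 6]

Apply the min-plus product entry-by-entry:
  C[0][0] = min over k of (A[0][0] + B[0][0] = 7 + -4 = 3, A[0][1] + B[1][0] = 6 + 5 = 11) = 3 (attained at k = 0)
  C[0][1] = min over k of (A[0][0] + B[0][1] = 7 + 10 = 17, A[0][1] + B[1][1] = 6 + 6 = 12) = 12 (attained at k = 1)
  C[1][0] = min over k of (A[1][0] + B[0][0] = 6 + -4 = 2, A[1][1] + B[1][0] = 0 + 5 = 5) = 2 (attained at k = 0)
  C[1][1] = min over k of (A[1][0] + B[0][1] = 6 + 10 = 16, A[1][1] + B[1][1] = 0 + 6 = 6) = 6 (attained at k = 1)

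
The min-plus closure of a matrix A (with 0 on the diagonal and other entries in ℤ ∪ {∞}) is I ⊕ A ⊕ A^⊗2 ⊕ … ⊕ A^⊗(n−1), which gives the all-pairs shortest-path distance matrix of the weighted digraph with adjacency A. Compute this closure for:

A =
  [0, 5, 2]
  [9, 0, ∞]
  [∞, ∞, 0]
Closure =
  [0, 5, 2]
  [9, 0, 11]
  [∞, ∞, 0]

This is the Floyd-Warshall all-pairs shortest-path computation. For each intermediate vertex k = 0, 1, …, 2, update dist[i][j] ← min(dist[i][j], dist[i][k] + dist[k][j]). The final matrix gives, for each (i, j), the minimum total weight of any directed path from i to j (possibly empty when i = j).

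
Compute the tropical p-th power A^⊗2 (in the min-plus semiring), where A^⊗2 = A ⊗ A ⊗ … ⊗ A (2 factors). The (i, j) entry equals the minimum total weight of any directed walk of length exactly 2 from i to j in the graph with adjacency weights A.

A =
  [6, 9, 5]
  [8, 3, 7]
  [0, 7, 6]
A^⊗2 =
  [5, 12, 11]
  [7, 6, 10]
  [6, 9, 5]

Each entry (A^⊗2)_ij equals the minimum over all length-2 walks i = v_0 → v_1 → … → v_2 = j of Σ_t A[v_t][v_{t+1}]. For example, for (i, j) = (0, 2) we minimise over 3 possible intermediate vertex sequences; the minimum is 11, attained along the walk 0 → 0 → 2.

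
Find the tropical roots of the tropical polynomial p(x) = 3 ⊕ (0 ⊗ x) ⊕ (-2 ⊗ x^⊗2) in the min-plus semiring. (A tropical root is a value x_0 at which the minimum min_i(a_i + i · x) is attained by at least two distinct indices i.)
Roots: {2, 3}

Each tropical root is a break point of the lower envelope of the lines y = a_i + i · x (there are 3 lines, with slopes 0, 1, ..., 2). Only the lines that attain the minimum somewhere contribute to roots; other lines are dominated. Here the surviving (envelope) indices are i = 2, i = 1, i = 0.
Intersections between consecutive envelope lines give the roots: for adjacent envelope indices i < j the intersection is x = (a_i − a_j) / (j − i). Reading off the sorted break points: {2, 3}.
Verification: at each break x_0, at least two indices attain the minimum of min_i(a_i + i · x_0).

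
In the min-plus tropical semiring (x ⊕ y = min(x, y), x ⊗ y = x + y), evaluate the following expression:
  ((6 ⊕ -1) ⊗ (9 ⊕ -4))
((6 ⊕ -1) ⊗ (9 ⊕ -4)) = -5

Expand innermost to outermost. Recall ⊕ takes the minimum of its arguments and ⊗ takes their sum. Working out the expression ((6 ⊕ -1) ⊗ (9 ⊕ -4)) gives -5.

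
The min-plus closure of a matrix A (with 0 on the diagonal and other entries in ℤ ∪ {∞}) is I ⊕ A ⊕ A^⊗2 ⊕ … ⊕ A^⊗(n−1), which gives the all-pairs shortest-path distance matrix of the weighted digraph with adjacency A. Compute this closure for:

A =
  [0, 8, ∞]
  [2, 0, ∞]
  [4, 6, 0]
Closure =
  [0, 8, ∞]
  [2, 0, ∞]
  [4, 6, 0]

This is the Floyd-Warshall all-pairs shortest-path computation. For each intermediate vertex k = 0, 1, …, 2, update dist[i][j] ← min(dist[i][j], dist[i][k] + dist[k][j]). The final matrix gives, for each (i, j), the minimum total weight of any directed path from i to j (possibly empty when i = j).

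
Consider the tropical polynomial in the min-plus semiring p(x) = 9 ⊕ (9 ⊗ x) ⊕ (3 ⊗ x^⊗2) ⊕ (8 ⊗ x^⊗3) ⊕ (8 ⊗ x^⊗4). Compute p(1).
p(1) = 5

A tropical monomial a ⊗ x^⊗i evaluates to a + i · x. Evaluating each term at x = 1:
  Term 0 contributes 9 + 0 · 1 = 9
  Term 1 contributes 9 + 1 · 1 = 10
  Term 2 contributes 3 + 2 · 1 = 5
  Term 3 contributes 8 + 3 · 1 = 11
  Term 4 contributes 8 + 4 · 1 = 12
p(1) = ⊕ of these = min[9, 10, 5, 11, 12] = 5.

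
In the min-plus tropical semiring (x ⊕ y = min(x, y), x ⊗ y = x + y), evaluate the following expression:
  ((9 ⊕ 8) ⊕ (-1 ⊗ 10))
((9 ⊕ 8) ⊕ (-1 ⊗ 10)) = 8

Expand innermost to outermost. Recall ⊕ takes the minimum of its arguments and ⊗ takes their sum. Working out the expression ((9 ⊕ 8) ⊕ (-1 ⊗ 10)) gives 8.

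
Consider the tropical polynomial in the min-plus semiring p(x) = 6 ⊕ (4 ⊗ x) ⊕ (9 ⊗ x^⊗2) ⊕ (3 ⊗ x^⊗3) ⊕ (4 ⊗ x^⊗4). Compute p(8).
p(8) = 6

A tropical monomial a ⊗ x^⊗i evaluates to a + i · x. Evaluating each term at x = 8:
  Term 0 contributes 6 + 0 · 8 = 6
  Term 1 contributes 4 + 1 · 8 = 12
  Term 2 contributes 9 + 2 · 8 = 25
  Term 3 contributes 3 + 3 · 8 = 27
  Term 4 contributes 4 + 4 · 8 = 36
p(8) = ⊕ of these = min[6, 12, 25, 27, 36] = 6.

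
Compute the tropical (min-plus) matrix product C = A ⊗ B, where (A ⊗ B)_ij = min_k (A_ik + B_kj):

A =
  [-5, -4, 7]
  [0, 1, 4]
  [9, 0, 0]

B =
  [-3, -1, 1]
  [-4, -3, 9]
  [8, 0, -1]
A ⊗ B =
  [-8, -7, -4]
  [-3, -2, 1]
  [-4, -3, -1]

Apply the min-plus product entry-by-entry:
  C[0][0] = min over k of (A[0][0] + B[0][0] = -5 + -3 = -8, A[0][1] + B[1][0] = -4 + -4 = -8, A[0][2] + B[2][0] = 7 + 8 = 15) = -8 (attained at k = 0)
  C[0][1] = min over k of (A[0][0] + B[0][1] = -5 + -1 = -6, A[0][1] + B[1][1] = -4 + -3 = -7, A[0][2] + B[2][1] = 7 + 0 = 7) = -7 (attained at k = 1)
  C[0][2] = min over k of (A[0][0] + B[0][2] = -5 + 1 = -4, A[0][1] + B[1][2] = -4 + 9 = 5, A[0][2] + B[2][2] = 7 + -1 = 6) = -4 (attained at k = 0)
  C[1][0] = min over k of (A[1][0] + B[0][0] = 0 + -3 = -3, A[1][1] + B[1][0] = 1 + -4 = -3, A[1][2] + B[2][0] = 4 + 8 = 12) = -3 (attained at k = 0)
  C[1][1] = min over k of (A[1][0] + B[0][1] = 0 + -1 = -1, A[1][1] + B[1][1] = 1 + -3 = -2, A[1][2] + B[2][1] = 4 + 0 = 4) = -2 (attained at k = 1)
  C[1][2] = min over k of (A[1][0] + B[0][2] = 0 + 1 = 1, A[1][1] + B[1][2] = 1 + 9 = 10, A[1][2] + B[2][2] = 4 + -1 = 3) = 1 (attained at k = 0)
  C[2][0] = min over k of (A[2][0] + B[0][0] = 9 + -3 = 6, A[2][1] + B[1][0] = 0 + -4 = -4, A[2][2] + B[2][0] = 0 + 8 = 8) = -4 (attained at k = 1)
  C[2][1] = min over k of (A[2][0] + B[0][1] = 9 + -1 = 8, A[2][1] + B[1][1] = 0 + -3 = -3, A[2][2] + B[2][1] = 0 + 0 = 0) = -3 (attained at k = 1)
  C[2][2] = min over k of (A[2][0] + B[0][2] = 9 + 1 = 10, A[2][1] + B[1][2] = 0 + 9 = 9, A[2][2] + B[2][2] = 0 + -1 = -1) = -1 (attained at k = 2)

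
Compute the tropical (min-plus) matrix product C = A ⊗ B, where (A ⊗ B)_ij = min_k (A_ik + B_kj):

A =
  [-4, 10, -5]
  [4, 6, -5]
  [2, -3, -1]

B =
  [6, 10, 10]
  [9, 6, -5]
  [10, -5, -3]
A ⊗ B =
  [2, -10, -8]
  [5, -10, -8]
  [6, -6, -8]

Apply the min-plus product entry-by-entry:
  C[0][0] = min over k of (A[0][0] + B[0][0] = -4 + 6 = 2, A[0][1] + B[1][0] = 10 + 9 = 19, A[0][2] + B[2][0] = -5 + 10 = 5) = 2 (attained at k = 0)
  C[0][1] = min over k of (A[0][0] + B[0][1] = -4 + 10 = 6, A[0][1] + B[1][1] = 10 + 6 = 16, A[0][2] + B[2][1] = -5 + -5 = -10) = -10 (attained at k = 2)
  C[0][2] = min over k of (A[0][0] + B[0][2] = -4 + 10 = 6, A[0][1] + B[1][2] = 10 + -5 = 5, A[0][2] + B[2][2] = -5 + -3 = -8) = -8 (attained at k = 2)
  C[1][0] = min over k of (A[1][0] + B[0][0] = 4 + 6 = 10, A[1][1] + B[1][0] = 6 + 9 = 15, A[1][2] + B[2][0] = -5 + 10 = 5) = 5 (attained at k = 2)
  C[1][1] = min over k of (A[1][0] + B[0][1] = 4 + 10 = 14, A[1][1] + B[1][1] = 6 + 6 = 12, A[1][2] + B[2][1] = -5 + -5 = -10) = -10 (attained at k = 2)
  C[1][2] = min over k of (A[1][0] + B[0][2] = 4 + 10 = 14, A[1][1] + B[1][2] = 6 + -5 = 1, A[1][2] + B[2][2] = -5 + -3 = -8) = -8 (attained at k = 2)
  C[2][0] = min over k of (A[2][0] + B[0][0] = 2 + 6 = 8, A[2][1] + B[1][0] = -3 + 9 = 6, A[2][2] + B[2][0] = -1 + 10 = 9) = 6 (attained at k = 1)
  C[2][1] = min over k of (A[2][0] + B[0][1] = 2 + 10 = 12, A[2][1] + B[1][1] = -3 + 6 = 3, A[2][2] + B[2][1] = -1 + -5 = -6) = -6 (attained at k = 2)
  C[2][2] = min over k of (A[2][0] + B[0][2] = 2 + 10 = 12, A[2][1] + B[1][2] = -3 + -5 = -8, A[2][2] + B[2][2] = -1 + -3 = -4) = -8 (attained at k = 1)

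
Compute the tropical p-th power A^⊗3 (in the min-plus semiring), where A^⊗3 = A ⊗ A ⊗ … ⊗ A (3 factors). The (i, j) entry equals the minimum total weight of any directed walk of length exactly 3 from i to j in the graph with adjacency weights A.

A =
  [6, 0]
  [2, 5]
A^⊗3 =
  [7, 2]
  [4, 7]

Each entry (A^⊗3)_ij equals the minimum over all length-3 walks i = v_0 → v_1 → … → v_3 = j of Σ_t A[v_t][v_{t+1}]. For example, for (i, j) = (0, 1) we minimise over 4 possible intermediate vertex sequences; the minimum is 2, attained along the walk 0 → 1 → 0 → 1.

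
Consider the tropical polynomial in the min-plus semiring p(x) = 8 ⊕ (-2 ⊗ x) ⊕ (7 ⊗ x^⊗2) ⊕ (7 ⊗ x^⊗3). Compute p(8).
p(8) = 6

A tropical monomial a ⊗ x^⊗i evaluates to a + i · x. Evaluating each term at x = 8:
  Term 0 contributes 8 + 0 · 8 = 8
  Term 1 contributes -2 + 1 · 8 = 6
  Term 2 contributes 7 + 2 · 8 = 23
  Term 3 contributes 7 + 3 · 8 = 31
p(8) = ⊕ of these = min[8, 6, 23, 31] = 6.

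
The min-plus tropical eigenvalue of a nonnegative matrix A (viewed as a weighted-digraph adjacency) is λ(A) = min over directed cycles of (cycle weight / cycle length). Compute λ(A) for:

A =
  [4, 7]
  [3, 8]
λ(A) = 4

Enumerate directed cycles and compute their means (weight / length). Sample:
  cycle 0 → 0: weight = 4, length = 1, mean = 4/1 ≈ 4.000
  cycle 1 → 1: weight = 8, length = 1, mean = 8/1 ≈ 8.000
  cycle 0 → 1 → 0: weight = 10, length = 2, mean = 10/2 ≈ 5.000
  cycle 1 → 0 → 1: weight = 10, length = 2, mean = 10/2 ≈ 5.000
Minimum mean = 4.000, attained e.g. along the cycle 0 → 0 with weight 4 and length 1. So λ(A) = 4/1 = 4.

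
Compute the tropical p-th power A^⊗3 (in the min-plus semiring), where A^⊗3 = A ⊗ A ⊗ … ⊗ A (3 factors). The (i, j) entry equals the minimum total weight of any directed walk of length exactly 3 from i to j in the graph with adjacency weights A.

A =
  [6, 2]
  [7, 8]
A^⊗3 =
  [15, 11]
  [16, 15]

Each entry (A^⊗3)_ij equals the minimum over all length-3 walks i = v_0 → v_1 → … → v_3 = j of Σ_t A[v_t][v_{t+1}]. For example, for (i, j) = (0, 1) we minimise over 4 possible intermediate vertex sequences; the minimum is 11, attained along the walk 0 → 1 → 0 → 1.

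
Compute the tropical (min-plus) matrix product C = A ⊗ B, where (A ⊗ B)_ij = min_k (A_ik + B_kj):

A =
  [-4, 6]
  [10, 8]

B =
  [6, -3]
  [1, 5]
A ⊗ B =
  [2, -7]
  [9, 7]

Apply the min-plus product entry-by-entry:
  C[0][0] = min over k of (A[0][0] + B[0][0] = -4 + 6 = 2, A[0][1] + B[1][0] = 6 + 1 = 7) = 2 (attained at k = 0)
  C[0][1] = min over k of (A[0][0] + B[0][1] = -4 + -3 = -7, A[0][1] + B[1][1] = 6 + 5 = 11) = -7 (attained at k = 0)
  C[1][0] = min over k of (A[1][0] + B[0][0] = 10 + 6 = 16, A[1][1] + B[1][0] = 8 + 1 = 9) = 9 (attained at k = 1)
  C[1][1] = min over k of (A[1][0] + B[0][1] = 10 + -3 = 7, A[1][1] + B[1][1] = 8 + 5 = 13) = 7 (attained at k = 0)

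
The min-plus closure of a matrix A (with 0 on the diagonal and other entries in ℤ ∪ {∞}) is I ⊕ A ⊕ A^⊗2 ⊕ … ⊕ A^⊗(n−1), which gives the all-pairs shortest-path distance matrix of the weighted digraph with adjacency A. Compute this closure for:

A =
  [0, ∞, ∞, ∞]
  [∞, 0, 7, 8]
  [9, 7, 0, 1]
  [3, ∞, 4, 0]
Closure =
  [0, ∞, ∞, ∞]
  [11, 0, 7, 8]
  [4, 7, 0, 1]
  [3, 11, 4, 0]

This is the Floyd-Warshall all-pairs shortest-path computation. For each intermediate vertex k = 0, 1, …, 3, update dist[i][j] ← min(dist[i][j], dist[i][k] + dist[k][j]). The final matrix gives, for each (i, j), the minimum total weight of any directed path from i to j (possibly empty when i = j).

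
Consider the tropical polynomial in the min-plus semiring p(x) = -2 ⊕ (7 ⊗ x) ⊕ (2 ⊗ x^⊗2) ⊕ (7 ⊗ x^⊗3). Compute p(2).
p(2) = -2

A tropical monomial a ⊗ x^⊗i evaluates to a + i · x. Evaluating each term at x = 2:
  Term 0 contributes -2 + 0 · 2 = -2
  Term 1 contributes 7 + 1 · 2 = 9
  Term 2 contributes 2 + 2 · 2 = 6
  Term 3 contributes 7 + 3 · 2 = 13
p(2) = ⊕ of these = min[-2, 9, 6, 13] = -2.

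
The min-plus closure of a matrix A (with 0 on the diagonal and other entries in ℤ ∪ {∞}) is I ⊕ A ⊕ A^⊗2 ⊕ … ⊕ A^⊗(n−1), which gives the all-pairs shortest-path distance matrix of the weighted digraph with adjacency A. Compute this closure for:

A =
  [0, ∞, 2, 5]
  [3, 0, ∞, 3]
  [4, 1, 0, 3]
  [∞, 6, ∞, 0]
Closure =
  [0, 3, 2, 5]
  [3, 0, 5, 3]
  [4, 1, 0, 3]
  [9, 6, 11, 0]

This is the Floyd-Warshall all-pairs shortest-path computation. For each intermediate vertex k = 0, 1, …, 3, update dist[i][j] ← min(dist[i][j], dist[i][k] + dist[k][j]). The final matrix gives, for each (i, j), the minimum total weight of any directed path from i to j (possibly empty when i = j).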